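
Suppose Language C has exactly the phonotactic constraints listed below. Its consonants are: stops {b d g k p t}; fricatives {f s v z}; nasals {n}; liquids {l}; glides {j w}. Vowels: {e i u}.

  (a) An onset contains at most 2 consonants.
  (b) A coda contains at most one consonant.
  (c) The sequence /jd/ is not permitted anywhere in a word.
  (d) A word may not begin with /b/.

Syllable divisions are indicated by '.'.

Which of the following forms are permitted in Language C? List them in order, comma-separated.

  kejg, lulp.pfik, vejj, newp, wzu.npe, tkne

kejg — violates constraint (b): syllable 1 coda /jg/ has 2 consonants (> 1) → not permitted
lulp.pfik — violates constraint (b): syllable 1 coda /lp/ has 2 consonants (> 1) → not permitted
vejj — violates constraint (b): syllable 1 coda /jj/ has 2 consonants (> 1) → not permitted
newp — violates constraint (b): syllable 1 coda /wp/ has 2 consonants (> 1) → not permitted
wzu.npe — σ1 onset /wz/ (2C), coda /∅/ ok; σ2 onset /np/ (2C), coda /∅/ ok → permitted
tkne — violates constraint (a): syllable 1 onset /tkn/ has 3 consonants (> 2) → not permitted

wzu.npe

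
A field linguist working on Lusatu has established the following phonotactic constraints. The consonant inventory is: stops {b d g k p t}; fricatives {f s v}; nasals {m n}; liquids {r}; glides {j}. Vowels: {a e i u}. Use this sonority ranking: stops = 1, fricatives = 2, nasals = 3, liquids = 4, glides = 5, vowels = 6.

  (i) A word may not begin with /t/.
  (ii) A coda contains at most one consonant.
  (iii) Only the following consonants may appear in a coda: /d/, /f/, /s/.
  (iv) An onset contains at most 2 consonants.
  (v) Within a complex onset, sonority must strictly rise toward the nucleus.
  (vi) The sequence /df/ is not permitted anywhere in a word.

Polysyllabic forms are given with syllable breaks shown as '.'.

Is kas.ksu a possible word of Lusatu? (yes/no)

yes

kas.ksu — σ1 onset /k/, coda /s/ ok; σ2 onset /ks/ (1→2 rises), coda /∅/ ok → permitted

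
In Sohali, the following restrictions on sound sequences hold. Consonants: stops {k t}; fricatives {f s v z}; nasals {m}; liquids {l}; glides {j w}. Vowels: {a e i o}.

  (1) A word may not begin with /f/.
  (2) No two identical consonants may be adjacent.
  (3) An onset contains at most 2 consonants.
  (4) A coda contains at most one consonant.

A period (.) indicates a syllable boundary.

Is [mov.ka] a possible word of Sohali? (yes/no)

yes

[mov.ka] — σ1 onset /m/, coda /v/ ok; σ2 onset /k/, coda /∅/ ok → licit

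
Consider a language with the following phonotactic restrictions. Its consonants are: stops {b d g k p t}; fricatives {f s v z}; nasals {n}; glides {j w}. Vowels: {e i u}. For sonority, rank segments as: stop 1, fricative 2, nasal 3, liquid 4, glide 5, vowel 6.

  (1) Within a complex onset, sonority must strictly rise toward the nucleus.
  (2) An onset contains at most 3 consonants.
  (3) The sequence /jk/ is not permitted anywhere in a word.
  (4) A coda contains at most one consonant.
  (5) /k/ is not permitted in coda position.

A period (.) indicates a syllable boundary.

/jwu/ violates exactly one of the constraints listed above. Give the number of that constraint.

1

/jwu/: syllable 1 onset /jw/: /j/ (glide, 5) → /w/ (glide, 5) does not rise.
This is a violation of constraint 1: "Within a complex onset, sonority must strictly rise toward the nucleus."
The remaining constraints (2, 3, 4, 5) are satisfied.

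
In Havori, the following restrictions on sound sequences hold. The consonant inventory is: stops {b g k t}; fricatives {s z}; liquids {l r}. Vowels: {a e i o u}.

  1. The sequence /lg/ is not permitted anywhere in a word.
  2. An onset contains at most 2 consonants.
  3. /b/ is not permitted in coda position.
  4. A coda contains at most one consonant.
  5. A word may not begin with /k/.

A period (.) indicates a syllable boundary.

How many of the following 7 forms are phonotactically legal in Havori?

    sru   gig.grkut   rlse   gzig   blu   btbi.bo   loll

3

sru — σ1 onset /sr/ (2C), coda /∅/ ok → phonotactically legal
gig.grkut — violates constraint 2: syllable 2 onset /grk/ has 3 consonants (> 2) → phonotactically illegal
rlse — violates constraint 2: syllable 1 onset /rls/ has 3 consonants (> 2) → phonotactically illegal
gzig — σ1 onset /gz/ (2C), coda /g/ ok → phonotactically legal
blu — σ1 onset /bl/ (2C), coda /∅/ ok → phonotactically legal
btbi.bo — violates constraint 2: syllable 1 onset /btb/ has 3 consonants (> 2) → phonotactically illegal
loll — violates constraint 4: syllable 1 coda /ll/ has 2 consonants (> 1) → phonotactically illegal
Phonotactically legal: sru, gzig, blu → 3.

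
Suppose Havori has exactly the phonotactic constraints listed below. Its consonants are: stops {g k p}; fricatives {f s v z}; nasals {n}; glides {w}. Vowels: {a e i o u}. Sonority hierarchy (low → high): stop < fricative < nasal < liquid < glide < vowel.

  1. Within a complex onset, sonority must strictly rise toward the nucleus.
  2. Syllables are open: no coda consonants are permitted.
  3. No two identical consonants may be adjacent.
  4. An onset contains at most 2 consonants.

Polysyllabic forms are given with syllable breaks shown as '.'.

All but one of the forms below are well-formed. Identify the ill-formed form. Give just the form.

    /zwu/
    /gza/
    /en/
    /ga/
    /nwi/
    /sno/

/en/

/zwu/ — σ1 onset /zw/ (2→5 rises), coda /∅/ ok → well-formed
/gza/ — σ1 onset /gz/ (1→2 rises), coda /∅/ ok → well-formed
/en/ — violates constraint 2: syllable 1 coda /n/ has 1 consonant (> 0) → ill-formed
/ga/ — σ1 onset /g/, coda /∅/ ok → well-formed
/nwi/ — σ1 onset /nw/ (3→5 rises), coda /∅/ ok → well-formed
/sno/ — σ1 onset /sn/ (2→3 rises), coda /∅/ ok → well-formed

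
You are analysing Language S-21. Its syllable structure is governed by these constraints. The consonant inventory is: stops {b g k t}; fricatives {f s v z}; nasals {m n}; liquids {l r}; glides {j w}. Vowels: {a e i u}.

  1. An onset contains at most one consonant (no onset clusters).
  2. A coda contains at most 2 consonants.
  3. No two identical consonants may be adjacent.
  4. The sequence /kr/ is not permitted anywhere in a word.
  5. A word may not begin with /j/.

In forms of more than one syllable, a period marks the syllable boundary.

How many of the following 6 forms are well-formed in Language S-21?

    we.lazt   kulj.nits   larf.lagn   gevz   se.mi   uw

6

we.lazt — σ1 onset /w/, coda /∅/ ok; σ2 onset /l/, coda /zt/ (2C) ok → well-formed
kulj.nits — σ1 onset /k/, coda /lj/ (2C) ok; σ2 onset /n/, coda /ts/ (2C) ok → well-formed
larf.lagn — σ1 onset /l/, coda /rf/ (2C) ok; σ2 onset /l/, coda /gn/ (2C) ok → well-formed
gevz — σ1 onset /g/, coda /vz/ (2C) ok → well-formed
se.mi — σ1 onset /s/, coda /∅/ ok; σ2 onset /m/, coda /∅/ ok → well-formed
uw — σ1 onset /∅/, coda /w/ ok → well-formed
Well-formed: we.lazt, kulj.nits, larf.lagn, gevz, se.mi, uw → 6.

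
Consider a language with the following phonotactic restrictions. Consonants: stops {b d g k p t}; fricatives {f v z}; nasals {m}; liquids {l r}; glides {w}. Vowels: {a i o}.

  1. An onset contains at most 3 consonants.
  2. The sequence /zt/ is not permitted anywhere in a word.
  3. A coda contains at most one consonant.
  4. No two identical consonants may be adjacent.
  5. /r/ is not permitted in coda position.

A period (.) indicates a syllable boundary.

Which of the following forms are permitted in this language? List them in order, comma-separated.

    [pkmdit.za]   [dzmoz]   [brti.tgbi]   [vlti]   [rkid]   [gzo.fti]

[dzmoz], [brti.tgbi], [vlti], [rkid], [gzo.fti]

[pkmdit.za] — violates constraint 1: syllable 1 onset /pkmd/ has 4 consonants (> 3) → not permitted
[dzmoz] — σ1 onset /dzm/ (3C), coda /z/ ok → permitted
[brti.tgbi] — σ1 onset /brt/ (3C), coda /∅/ ok; σ2 onset /tgb/ (3C), coda /∅/ ok → permitted
[vlti] — σ1 onset /vlt/ (3C), coda /∅/ ok → permitted
[rkid] — σ1 onset /rk/ (2C), coda /d/ ok → permitted
[gzo.fti] — σ1 onset /gz/ (2C), coda /∅/ ok; σ2 onset /ft/ (2C), coda /∅/ ok → permitted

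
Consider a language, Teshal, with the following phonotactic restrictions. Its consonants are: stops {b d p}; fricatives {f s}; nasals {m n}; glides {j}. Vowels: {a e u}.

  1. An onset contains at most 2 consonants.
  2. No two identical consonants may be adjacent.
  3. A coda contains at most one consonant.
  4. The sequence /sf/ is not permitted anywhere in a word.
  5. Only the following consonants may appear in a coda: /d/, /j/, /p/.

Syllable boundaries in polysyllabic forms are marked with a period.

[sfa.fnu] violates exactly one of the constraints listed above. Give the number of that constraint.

4

[sfa.fnu]: contains banned sequence /sf/.
This is a violation of constraint 4: "The sequence /sf/ is not permitted anywhere in a word."
The remaining constraints (1, 2, 3, 5) are satisfied.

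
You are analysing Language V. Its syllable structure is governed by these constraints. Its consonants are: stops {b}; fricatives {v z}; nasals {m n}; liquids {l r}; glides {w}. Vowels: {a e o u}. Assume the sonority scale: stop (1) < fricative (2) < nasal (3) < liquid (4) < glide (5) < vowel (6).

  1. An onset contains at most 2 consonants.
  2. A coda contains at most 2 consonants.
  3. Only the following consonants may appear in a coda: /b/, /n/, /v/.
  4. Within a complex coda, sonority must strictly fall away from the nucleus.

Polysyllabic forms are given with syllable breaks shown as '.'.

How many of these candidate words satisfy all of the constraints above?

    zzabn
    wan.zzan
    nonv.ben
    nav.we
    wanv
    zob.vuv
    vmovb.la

6

zzabn — violates constraint 4: syllable 1 coda /bn/: /b/ (stop, 1) → /n/ (nasal, 3) does not fall → ill-formed
wan.zzan — σ1 onset /w/, coda /n/ ok; σ2 onset /zz/ (2C), coda /n/ ok → well-formed
nonv.ben — σ1 onset /n/, coda /nv/ (3→2 falls) ok; σ2 onset /b/, coda /n/ ok → well-formed
nav.we — σ1 onset /n/, coda /v/ ok; σ2 onset /w/, coda /∅/ ok → well-formed
wanv — σ1 onset /w/, coda /nv/ (3→2 falls) ok → well-formed
zob.vuv — σ1 onset /z/, coda /b/ ok; σ2 onset /v/, coda /v/ ok → well-formed
vmovb.la — σ1 onset /vm/ (2C), coda /vb/ (2→1 falls) ok; σ2 onset /l/, coda /∅/ ok → well-formed
Well-formed: wan.zzan, nonv.ben, nav.we, wanv, zob.vuv, vmovb.la → 6.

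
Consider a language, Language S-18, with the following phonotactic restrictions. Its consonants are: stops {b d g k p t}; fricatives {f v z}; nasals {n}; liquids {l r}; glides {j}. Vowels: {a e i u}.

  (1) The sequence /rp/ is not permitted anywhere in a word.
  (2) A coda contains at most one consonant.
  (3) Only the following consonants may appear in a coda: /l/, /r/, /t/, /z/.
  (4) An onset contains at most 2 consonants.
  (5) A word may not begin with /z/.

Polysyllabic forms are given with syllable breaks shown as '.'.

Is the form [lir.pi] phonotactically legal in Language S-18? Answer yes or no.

[lir.pi] — violates constraint 1: contains banned sequence /rp/ → phonotactically illegal

no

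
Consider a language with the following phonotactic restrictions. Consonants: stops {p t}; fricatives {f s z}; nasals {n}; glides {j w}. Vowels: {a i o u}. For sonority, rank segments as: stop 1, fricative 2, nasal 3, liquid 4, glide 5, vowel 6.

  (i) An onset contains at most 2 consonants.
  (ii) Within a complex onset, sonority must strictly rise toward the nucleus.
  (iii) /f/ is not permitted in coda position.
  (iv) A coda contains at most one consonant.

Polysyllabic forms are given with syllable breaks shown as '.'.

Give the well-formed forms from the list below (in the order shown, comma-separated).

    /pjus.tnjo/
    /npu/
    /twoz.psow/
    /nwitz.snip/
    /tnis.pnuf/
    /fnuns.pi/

/twoz.psow/

/pjus.tnjo/ — violates constraint (i): syllable 2 onset /tnj/ has 3 consonants (> 2) → ill-formed
/npu/ — violates constraint (ii): syllable 1 onset /np/: /n/ (nasal, 3) → /p/ (stop, 1) does not rise → ill-formed
/twoz.psow/ — σ1 onset /tw/ (1→5 rises), coda /z/ ok; σ2 onset /ps/ (1→2 rises), coda /w/ ok → well-formed
/nwitz.snip/ — violates constraint (iv): syllable 1 coda /tz/ has 2 consonants (> 1) → ill-formed
/tnis.pnuf/ — violates constraint (iii): syllable 2 coda contains /f/ → ill-formed
/fnuns.pi/ — violates constraint (iv): syllable 1 coda /ns/ has 2 consonants (> 1) → ill-formed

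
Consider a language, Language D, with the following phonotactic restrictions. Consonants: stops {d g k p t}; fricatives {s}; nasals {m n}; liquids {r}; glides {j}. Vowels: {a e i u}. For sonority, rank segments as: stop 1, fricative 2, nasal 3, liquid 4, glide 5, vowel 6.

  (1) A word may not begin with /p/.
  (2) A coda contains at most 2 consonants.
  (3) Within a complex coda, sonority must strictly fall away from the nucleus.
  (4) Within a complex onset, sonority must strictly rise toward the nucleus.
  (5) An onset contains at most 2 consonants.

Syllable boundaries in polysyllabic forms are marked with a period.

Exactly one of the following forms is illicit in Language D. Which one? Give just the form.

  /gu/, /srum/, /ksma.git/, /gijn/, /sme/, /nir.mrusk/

/ksma.git/

/gu/ — σ1 onset /g/, coda /∅/ ok → licit
/srum/ — σ1 onset /sr/ (2→4 rises), coda /m/ ok → licit
/ksma.git/ — violates constraint 5: syllable 1 onset /ksm/ has 3 consonants (> 2) → illicit
/gijn/ — σ1 onset /g/, coda /jn/ (5→3 falls) ok → licit
/sme/ — σ1 onset /sm/ (2→3 rises), coda /∅/ ok → licit
/nir.mrusk/ — σ1 onset /n/, coda /r/ ok; σ2 onset /mr/ (3→4 rises), coda /sk/ (2→1 falls) ok → licit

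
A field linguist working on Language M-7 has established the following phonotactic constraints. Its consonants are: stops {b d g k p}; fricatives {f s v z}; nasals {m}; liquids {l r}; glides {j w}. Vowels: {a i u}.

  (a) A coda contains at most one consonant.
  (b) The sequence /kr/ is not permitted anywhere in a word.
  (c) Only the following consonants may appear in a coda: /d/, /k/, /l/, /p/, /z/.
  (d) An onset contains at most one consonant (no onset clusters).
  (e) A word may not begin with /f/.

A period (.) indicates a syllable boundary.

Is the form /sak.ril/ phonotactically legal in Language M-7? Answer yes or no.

/sak.ril/ — violates constraint (b): contains banned sequence /kr/ → phonotactically illegal

no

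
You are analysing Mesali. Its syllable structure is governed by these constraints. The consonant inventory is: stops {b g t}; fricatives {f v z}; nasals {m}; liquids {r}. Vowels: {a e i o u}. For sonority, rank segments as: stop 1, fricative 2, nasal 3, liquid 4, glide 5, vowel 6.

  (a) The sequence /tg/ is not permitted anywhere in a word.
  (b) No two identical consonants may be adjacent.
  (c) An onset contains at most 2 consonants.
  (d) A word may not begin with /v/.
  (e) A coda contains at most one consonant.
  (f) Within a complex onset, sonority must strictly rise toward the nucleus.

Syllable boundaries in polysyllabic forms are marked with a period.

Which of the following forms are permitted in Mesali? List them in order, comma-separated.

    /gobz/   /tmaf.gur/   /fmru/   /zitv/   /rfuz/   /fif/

/gobz/ — violates constraint (e): syllable 1 coda /bz/ has 2 consonants (> 1) → not permitted
/tmaf.gur/ — σ1 onset /tm/ (1→3 rises), coda /f/ ok; σ2 onset /g/, coda /r/ ok → permitted
/fmru/ — violates constraint (c): syllable 1 onset /fmr/ has 3 consonants (> 2) → not permitted
/zitv/ — violates constraint (e): syllable 1 coda /tv/ has 2 consonants (> 1) → not permitted
/rfuz/ — violates constraint (f): syllable 1 onset /rf/: /r/ (liquid, 4) → /f/ (fricative, 2) does not rise → not permitted
/fif/ — σ1 onset /f/, coda /f/ ok → permitted

/tmaf.gur/, /fif/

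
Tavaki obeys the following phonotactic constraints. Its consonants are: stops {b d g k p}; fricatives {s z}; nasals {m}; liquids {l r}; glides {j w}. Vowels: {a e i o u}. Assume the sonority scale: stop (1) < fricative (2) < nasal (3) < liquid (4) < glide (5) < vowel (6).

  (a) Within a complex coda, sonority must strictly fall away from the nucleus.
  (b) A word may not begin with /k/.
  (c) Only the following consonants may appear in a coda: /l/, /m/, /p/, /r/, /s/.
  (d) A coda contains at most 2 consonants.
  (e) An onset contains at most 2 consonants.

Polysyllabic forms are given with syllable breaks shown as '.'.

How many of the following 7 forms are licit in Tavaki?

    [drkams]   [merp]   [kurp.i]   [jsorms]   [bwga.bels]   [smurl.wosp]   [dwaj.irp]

1

[drkams] — violates constraint (e): syllable 1 onset /drk/ has 3 consonants (> 2) → illicit
[merp] — σ1 onset /m/, coda /rp/ (4→1 falls) ok → licit
[kurp.i] — violates constraint (b): word begins with /k/ → illicit
[jsorms] — violates constraint (d): syllable 1 coda /rms/ has 3 consonants (> 2) → illicit
[bwga.bels] — violates constraint (e): syllable 1 onset /bwg/ has 3 consonants (> 2) → illicit
[smurl.wosp] — violates constraint (a): syllable 1 coda /rl/: /r/ (liquid, 4) → /l/ (liquid, 4) does not fall → illicit
[dwaj.irp] — violates constraint (c): syllable 1 coda contains /j/, which is not a licensed coda consonant → illicit
Licit: [merp] → 1.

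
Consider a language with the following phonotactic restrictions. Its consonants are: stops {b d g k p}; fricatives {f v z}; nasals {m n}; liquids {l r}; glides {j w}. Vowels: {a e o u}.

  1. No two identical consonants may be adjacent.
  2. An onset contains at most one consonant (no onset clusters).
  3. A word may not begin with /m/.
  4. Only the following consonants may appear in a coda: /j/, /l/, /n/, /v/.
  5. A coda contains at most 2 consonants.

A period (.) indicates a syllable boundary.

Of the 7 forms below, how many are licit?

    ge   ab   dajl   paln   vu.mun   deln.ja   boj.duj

6

ge — σ1 onset /g/, coda /∅/ ok → licit
ab — violates constraint 4: syllable 1 coda contains /b/, which is not a licensed coda consonant → illicit
dajl — σ1 onset /d/, coda /jl/ (2C) ok → licit
paln — σ1 onset /p/, coda /ln/ (2C) ok → licit
vu.mun — σ1 onset /v/, coda /∅/ ok; σ2 onset /m/, coda /n/ ok → licit
deln.ja — σ1 onset /d/, coda /ln/ (2C) ok; σ2 onset /j/, coda /∅/ ok → licit
boj.duj — σ1 onset /b/, coda /j/ ok; σ2 onset /d/, coda /j/ ok → licit
Licit: ge, dajl, paln, vu.mun, deln.ja, boj.duj → 6.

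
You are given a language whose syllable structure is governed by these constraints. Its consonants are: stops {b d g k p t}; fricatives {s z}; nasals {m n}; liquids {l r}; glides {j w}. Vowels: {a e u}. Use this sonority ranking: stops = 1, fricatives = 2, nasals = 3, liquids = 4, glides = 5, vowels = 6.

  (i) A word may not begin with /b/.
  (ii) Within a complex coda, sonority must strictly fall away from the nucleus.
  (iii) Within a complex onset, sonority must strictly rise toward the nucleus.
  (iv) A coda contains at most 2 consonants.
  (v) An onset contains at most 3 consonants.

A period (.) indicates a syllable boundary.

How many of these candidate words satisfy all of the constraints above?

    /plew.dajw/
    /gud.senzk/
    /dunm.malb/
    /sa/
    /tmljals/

1

/plew.dajw/ — violates constraint (ii): syllable 2 coda /jw/: /j/ (glide, 5) → /w/ (glide, 5) does not fall → phonotactically illegal
/gud.senzk/ — violates constraint (iv): syllable 2 coda /nzk/ has 3 consonants (> 2) → phonotactically illegal
/dunm.malb/ — violates constraint (ii): syllable 1 coda /nm/: /n/ (nasal, 3) → /m/ (nasal, 3) does not fall → phonotactically illegal
/sa/ — σ1 onset /s/, coda /∅/ ok → phonotactically legal
/tmljals/ — violates constraint (v): syllable 1 onset /tmlj/ has 4 consonants (> 3) → phonotactically illegal
Phonotactically legal: /sa/ → 1.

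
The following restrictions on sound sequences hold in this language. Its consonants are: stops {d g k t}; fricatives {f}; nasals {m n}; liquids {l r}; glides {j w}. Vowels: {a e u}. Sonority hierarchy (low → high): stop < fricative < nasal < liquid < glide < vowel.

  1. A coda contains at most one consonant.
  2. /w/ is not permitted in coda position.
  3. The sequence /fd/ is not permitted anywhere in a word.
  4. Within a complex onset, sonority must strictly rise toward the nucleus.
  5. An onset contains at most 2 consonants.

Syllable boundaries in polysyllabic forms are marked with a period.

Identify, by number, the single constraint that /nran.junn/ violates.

/nran.junn/: syllable 2 coda /nn/ has 2 consonants (> 1).
This is a violation of constraint 1: "A coda contains at most one consonant."
The remaining constraints (2, 3, 4, 5) are satisfied.

1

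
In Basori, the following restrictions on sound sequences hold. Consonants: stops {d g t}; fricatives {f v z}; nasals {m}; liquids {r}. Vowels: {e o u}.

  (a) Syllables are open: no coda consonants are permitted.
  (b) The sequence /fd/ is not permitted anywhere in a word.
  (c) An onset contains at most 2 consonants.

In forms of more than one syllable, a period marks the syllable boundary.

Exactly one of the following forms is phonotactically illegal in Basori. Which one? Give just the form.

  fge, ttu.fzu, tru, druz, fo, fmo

druz

fge — σ1 onset /fg/ (2C), coda /∅/ ok → phonotactically legal
ttu.fzu — σ1 onset /tt/ (2C), coda /∅/ ok; σ2 onset /fz/ (2C), coda /∅/ ok → phonotactically legal
tru — σ1 onset /tr/ (2C), coda /∅/ ok → phonotactically legal
druz — violates constraint (a): syllable 1 coda /z/ has 1 consonant (> 0) → phonotactically illegal
fo — σ1 onset /f/, coda /∅/ ok → phonotactically legal
fmo — σ1 onset /fm/ (2C), coda /∅/ ok → phonotactically legal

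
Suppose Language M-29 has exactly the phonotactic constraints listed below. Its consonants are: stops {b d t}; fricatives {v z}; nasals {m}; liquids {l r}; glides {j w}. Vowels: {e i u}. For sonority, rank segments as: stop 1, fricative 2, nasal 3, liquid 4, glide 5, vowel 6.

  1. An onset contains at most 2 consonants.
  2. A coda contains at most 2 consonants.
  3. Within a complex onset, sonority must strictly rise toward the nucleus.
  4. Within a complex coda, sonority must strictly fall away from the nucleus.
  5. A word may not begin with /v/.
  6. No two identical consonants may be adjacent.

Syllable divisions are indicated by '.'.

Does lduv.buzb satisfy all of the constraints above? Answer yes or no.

no

lduv.buzb — violates constraint 3: syllable 1 onset /ld/: /l/ (liquid, 4) → /d/ (stop, 1) does not rise → illicit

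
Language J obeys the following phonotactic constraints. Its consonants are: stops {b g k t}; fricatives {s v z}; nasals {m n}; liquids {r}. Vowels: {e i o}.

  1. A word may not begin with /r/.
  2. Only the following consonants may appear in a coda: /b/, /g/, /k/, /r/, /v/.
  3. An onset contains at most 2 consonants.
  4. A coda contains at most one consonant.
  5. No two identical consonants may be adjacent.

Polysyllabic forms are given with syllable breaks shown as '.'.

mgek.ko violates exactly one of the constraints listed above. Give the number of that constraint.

5

mgek.ko: adjacent identical consonants /kk/.
This is a violation of constraint 5: "No two identical consonants may be adjacent."
The remaining constraints (1, 2, 3, 4) are satisfied.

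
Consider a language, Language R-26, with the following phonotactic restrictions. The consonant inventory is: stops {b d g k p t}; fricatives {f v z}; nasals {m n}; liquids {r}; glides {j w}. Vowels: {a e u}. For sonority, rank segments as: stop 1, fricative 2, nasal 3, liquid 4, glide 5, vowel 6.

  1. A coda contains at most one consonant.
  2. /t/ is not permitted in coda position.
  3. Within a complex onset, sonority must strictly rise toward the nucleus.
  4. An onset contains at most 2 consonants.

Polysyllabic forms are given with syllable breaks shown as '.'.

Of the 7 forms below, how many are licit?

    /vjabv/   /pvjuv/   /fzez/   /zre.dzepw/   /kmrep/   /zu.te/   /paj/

/vjabv/ — violates constraint 1: syllable 1 coda /bv/ has 2 consonants (> 1) → illicit
/pvjuv/ — violates constraint 4: syllable 1 onset /pvj/ has 3 consonants (> 2) → illicit
/fzez/ — violates constraint 3: syllable 1 onset /fz/: /f/ (fricative, 2) → /z/ (fricative, 2) does not rise → illicit
/zre.dzepw/ — violates constraint 1: syllable 2 coda /pw/ has 2 consonants (> 1) → illicit
/kmrep/ — violates constraint 4: syllable 1 onset /kmr/ has 3 consonants (> 2) → illicit
/zu.te/ — σ1 onset /z/, coda /∅/ ok; σ2 onset /t/, coda /∅/ ok → licit
/paj/ — σ1 onset /p/, coda /j/ ok → licit
Licit: /zu.te/, /paj/ → 2.

2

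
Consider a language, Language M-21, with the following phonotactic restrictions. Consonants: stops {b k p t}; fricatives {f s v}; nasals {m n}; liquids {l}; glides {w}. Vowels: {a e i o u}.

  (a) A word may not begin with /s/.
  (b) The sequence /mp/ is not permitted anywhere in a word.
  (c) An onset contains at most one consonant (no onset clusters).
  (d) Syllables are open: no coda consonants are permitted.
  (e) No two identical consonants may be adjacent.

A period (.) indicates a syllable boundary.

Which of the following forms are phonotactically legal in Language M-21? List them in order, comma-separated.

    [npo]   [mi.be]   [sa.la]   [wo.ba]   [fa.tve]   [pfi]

[mi.be], [wo.ba]

[npo] — violates constraint (c): syllable 1 onset /np/ has 2 consonants (> 1) → phonotactically illegal
[mi.be] — σ1 onset /m/, coda /∅/ ok; σ2 onset /b/, coda /∅/ ok → phonotactically legal
[sa.la] — violates constraint (a): word begins with /s/ → phonotactically illegal
[wo.ba] — σ1 onset /w/, coda /∅/ ok; σ2 onset /b/, coda /∅/ ok → phonotactically legal
[fa.tve] — violates constraint (c): syllable 2 onset /tv/ has 2 consonants (> 1) → phonotactically illegal
[pfi] — violates constraint (c): syllable 1 onset /pf/ has 2 consonants (> 1) → phonotactically illegal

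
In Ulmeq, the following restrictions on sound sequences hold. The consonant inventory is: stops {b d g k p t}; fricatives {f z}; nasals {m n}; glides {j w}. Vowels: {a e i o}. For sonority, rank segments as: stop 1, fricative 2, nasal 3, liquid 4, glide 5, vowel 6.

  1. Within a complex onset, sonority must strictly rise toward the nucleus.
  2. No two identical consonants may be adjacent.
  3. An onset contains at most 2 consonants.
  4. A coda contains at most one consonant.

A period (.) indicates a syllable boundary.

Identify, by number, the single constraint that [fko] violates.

[fko]: syllable 1 onset /fk/: /f/ (fricative, 2) → /k/ (stop, 1) does not rise.
This is a violation of constraint 1: "Within a complex onset, sonority must strictly rise toward the nucleus."
The remaining constraints (2, 3, 4) are satisfied.

1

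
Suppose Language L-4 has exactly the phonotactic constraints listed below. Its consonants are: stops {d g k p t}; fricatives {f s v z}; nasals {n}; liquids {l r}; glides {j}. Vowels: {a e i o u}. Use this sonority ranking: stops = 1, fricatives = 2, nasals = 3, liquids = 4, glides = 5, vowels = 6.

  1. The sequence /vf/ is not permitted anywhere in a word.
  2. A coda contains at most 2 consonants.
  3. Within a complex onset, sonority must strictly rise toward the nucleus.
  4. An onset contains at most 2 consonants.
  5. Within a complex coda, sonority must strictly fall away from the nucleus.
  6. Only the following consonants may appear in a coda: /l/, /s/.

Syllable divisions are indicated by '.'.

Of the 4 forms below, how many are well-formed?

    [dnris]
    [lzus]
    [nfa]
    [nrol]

1

[dnris] — violates constraint 4: syllable 1 onset /dnr/ has 3 consonants (> 2) → ill-formed
[lzus] — violates constraint 3: syllable 1 onset /lz/: /l/ (liquid, 4) → /z/ (fricative, 2) does not rise → ill-formed
[nfa] — violates constraint 3: syllable 1 onset /nf/: /n/ (nasal, 3) → /f/ (fricative, 2) does not rise → ill-formed
[nrol] — σ1 onset /nr/ (3→4 rises), coda /l/ ok → well-formed
Well-formed: [nrol] → 1.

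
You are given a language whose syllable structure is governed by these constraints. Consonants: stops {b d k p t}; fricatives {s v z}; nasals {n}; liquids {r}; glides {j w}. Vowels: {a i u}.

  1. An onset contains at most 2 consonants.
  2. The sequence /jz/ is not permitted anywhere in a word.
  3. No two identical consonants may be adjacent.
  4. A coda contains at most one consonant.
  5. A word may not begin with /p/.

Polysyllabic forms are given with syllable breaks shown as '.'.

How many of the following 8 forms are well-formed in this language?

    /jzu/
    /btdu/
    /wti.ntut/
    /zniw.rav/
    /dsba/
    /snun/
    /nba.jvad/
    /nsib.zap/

/jzu/ — violates constraint 2: contains banned sequence /jz/ → ill-formed
/btdu/ — violates constraint 1: syllable 1 onset /btd/ has 3 consonants (> 2) → ill-formed
/wti.ntut/ — σ1 onset /wt/ (2C), coda /∅/ ok; σ2 onset /nt/ (2C), coda /t/ ok → well-formed
/zniw.rav/ — σ1 onset /zn/ (2C), coda /w/ ok; σ2 onset /r/, coda /v/ ok → well-formed
/dsba/ — violates constraint 1: syllable 1 onset /dsb/ has 3 consonants (> 2) → ill-formed
/snun/ — σ1 onset /sn/ (2C), coda /n/ ok → well-formed
/nba.jvad/ — σ1 onset /nb/ (2C), coda /∅/ ok; σ2 onset /jv/ (2C), coda /d/ ok → well-formed
/nsib.zap/ — σ1 onset /ns/ (2C), coda /b/ ok; σ2 onset /z/, coda /p/ ok → well-formed
Well-formed: /wti.ntut/, /zniw.rav/, /snun/, /nba.jvad/, /nsib.zap/ → 5.

5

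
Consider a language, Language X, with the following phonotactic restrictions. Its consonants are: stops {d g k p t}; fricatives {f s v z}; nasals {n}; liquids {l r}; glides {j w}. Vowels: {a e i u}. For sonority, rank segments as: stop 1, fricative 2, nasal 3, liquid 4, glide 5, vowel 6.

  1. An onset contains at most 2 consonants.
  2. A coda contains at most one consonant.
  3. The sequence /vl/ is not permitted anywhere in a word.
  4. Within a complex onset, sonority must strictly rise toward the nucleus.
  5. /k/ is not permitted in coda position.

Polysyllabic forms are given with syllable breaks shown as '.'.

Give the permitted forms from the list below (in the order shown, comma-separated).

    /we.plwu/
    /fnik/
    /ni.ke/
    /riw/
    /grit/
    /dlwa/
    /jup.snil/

/we.plwu/ — violates constraint 1: syllable 2 onset /plw/ has 3 consonants (> 2) → not permitted
/fnik/ — violates constraint 5: syllable 1 coda contains /k/ → not permitted
/ni.ke/ — σ1 onset /n/, coda /∅/ ok; σ2 onset /k/, coda /∅/ ok → permitted
/riw/ — σ1 onset /r/, coda /w/ ok → permitted
/grit/ — σ1 onset /gr/ (1→4 rises), coda /t/ ok → permitted
/dlwa/ — violates constraint 1: syllable 1 onset /dlw/ has 3 consonants (> 2) → not permitted
/jup.snil/ — σ1 onset /j/, coda /p/ ok; σ2 onset /sn/ (2→3 rises), coda /l/ ok → permitted

/ni.ke/, /riw/, /grit/, /jup.snil/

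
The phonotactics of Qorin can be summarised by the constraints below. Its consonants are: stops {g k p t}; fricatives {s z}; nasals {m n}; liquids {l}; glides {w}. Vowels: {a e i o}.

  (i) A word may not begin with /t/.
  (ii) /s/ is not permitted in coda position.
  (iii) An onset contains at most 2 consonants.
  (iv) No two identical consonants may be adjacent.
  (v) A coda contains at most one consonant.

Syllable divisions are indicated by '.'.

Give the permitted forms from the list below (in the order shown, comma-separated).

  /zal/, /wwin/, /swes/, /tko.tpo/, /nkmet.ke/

/zal/ — σ1 onset /z/, coda /l/ ok → permitted
/wwin/ — violates constraint (iv): adjacent identical consonants /ww/ → not permitted
/swes/ — violates constraint (ii): syllable 1 coda contains /s/ → not permitted
/tko.tpo/ — violates constraint (i): word begins with /t/ → not permitted
/nkmet.ke/ — violates constraint (iii): syllable 1 onset /nkm/ has 3 consonants (> 2) → not permitted

/zal/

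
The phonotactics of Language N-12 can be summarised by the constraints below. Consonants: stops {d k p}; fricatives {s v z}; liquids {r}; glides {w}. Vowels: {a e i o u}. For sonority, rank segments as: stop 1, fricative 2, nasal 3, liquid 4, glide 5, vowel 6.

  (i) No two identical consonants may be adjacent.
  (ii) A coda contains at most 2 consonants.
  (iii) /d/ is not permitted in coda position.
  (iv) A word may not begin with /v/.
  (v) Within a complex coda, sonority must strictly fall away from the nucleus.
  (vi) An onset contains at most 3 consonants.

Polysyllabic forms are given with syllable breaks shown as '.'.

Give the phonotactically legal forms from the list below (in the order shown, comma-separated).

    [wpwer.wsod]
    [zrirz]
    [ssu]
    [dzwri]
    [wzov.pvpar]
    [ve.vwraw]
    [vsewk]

[wpwer.wsod] — violates constraint (iii): syllable 2 coda contains /d/ → phonotactically illegal
[zrirz] — σ1 onset /zr/ (2C), coda /rz/ (4→2 falls) ok → phonotactically legal
[ssu] — violates constraint (i): adjacent identical consonants /ss/ → phonotactically illegal
[dzwri] — violates constraint (vi): syllable 1 onset /dzwr/ has 4 consonants (> 3) → phonotactically illegal
[wzov.pvpar] — σ1 onset /wz/ (2C), coda /v/ ok; σ2 onset /pvp/ (3C), coda /r/ ok → phonotactically legal
[ve.vwraw] — violates constraint (iv): word begins with /v/ → phonotactically illegal
[vsewk] — violates constraint (iv): word begins with /v/ → phonotactically illegal

[zrirz], [wzov.pvpar]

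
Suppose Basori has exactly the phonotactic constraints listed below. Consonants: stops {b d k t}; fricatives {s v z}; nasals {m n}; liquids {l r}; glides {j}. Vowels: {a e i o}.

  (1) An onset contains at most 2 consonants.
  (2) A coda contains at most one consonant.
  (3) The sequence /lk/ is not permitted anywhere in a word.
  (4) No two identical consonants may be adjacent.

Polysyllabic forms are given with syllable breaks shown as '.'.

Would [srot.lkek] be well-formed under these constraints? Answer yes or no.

[srot.lkek] — violates constraint 3: contains banned sequence /lk/ → ill-formed

no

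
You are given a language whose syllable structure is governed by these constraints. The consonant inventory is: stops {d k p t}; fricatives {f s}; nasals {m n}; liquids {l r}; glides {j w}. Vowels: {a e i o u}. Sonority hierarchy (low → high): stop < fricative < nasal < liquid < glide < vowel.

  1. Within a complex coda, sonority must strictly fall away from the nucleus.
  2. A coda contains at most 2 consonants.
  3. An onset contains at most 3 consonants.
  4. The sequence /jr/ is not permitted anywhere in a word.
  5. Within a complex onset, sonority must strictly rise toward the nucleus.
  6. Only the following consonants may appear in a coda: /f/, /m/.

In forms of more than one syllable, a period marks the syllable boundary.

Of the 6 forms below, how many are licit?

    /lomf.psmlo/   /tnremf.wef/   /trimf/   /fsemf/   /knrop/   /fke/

2

/lomf.psmlo/ — violates constraint 3: syllable 2 onset /psml/ has 4 consonants (> 3) → illicit
/tnremf.wef/ — σ1 onset /tnr/ (1→3→4 rises), coda /mf/ (3→2 falls) ok; σ2 onset /w/, coda /f/ ok → licit
/trimf/ — σ1 onset /tr/ (1→4 rises), coda /mf/ (3→2 falls) ok → licit
/fsemf/ — violates constraint 5: syllable 1 onset /fs/: /f/ (fricative, 2) → /s/ (fricative, 2) does not rise → illicit
/knrop/ — violates constraint 6: syllable 1 coda contains /p/, which is not a licensed coda consonant → illicit
/fke/ — violates constraint 5: syllable 1 onset /fk/: /f/ (fricative, 2) → /k/ (stop, 1) does not rise → illicit
Licit: /tnremf.wef/, /trimf/ → 2.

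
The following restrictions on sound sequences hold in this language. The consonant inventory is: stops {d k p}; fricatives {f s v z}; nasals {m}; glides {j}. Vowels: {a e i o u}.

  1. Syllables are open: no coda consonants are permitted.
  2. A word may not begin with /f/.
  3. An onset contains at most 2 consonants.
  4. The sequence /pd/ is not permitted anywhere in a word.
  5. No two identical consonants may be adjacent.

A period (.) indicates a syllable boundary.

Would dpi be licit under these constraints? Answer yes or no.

yes

dpi — σ1 onset /dp/ (2C), coda /∅/ ok → licit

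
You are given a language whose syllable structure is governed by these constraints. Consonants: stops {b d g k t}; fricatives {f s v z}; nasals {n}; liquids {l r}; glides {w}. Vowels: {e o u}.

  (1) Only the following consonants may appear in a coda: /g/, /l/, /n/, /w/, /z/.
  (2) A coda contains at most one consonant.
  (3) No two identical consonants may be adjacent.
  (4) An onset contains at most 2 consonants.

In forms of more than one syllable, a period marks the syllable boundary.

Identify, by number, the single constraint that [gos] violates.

[gos]: syllable 1 coda contains /s/, which is not a licensed coda consonant.
This is a violation of constraint 1: "Only the following consonants may appear in a coda: /g/, /l/, /n/, /w/, /z/."
The remaining constraints (2, 3, 4) are satisfied.

1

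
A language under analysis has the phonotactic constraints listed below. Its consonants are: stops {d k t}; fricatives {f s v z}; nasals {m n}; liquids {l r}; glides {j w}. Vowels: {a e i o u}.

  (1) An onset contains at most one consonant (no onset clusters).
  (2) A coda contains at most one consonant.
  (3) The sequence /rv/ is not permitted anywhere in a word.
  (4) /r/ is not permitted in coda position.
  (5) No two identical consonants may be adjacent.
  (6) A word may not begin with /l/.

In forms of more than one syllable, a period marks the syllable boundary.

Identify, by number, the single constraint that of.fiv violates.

5

of.fiv: adjacent identical consonants /ff/.
This is a violation of constraint 5: "No two identical consonants may be adjacent."
The remaining constraints (1, 2, 3, 4, 6) are satisfied.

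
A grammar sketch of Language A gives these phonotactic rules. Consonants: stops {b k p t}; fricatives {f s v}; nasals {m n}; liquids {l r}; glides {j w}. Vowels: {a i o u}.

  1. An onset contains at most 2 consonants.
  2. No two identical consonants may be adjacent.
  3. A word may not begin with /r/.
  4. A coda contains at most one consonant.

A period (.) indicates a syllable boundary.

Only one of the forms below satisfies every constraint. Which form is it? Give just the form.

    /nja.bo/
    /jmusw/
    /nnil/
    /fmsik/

/nja.bo/

/nja.bo/ — σ1 onset /nj/ (2C), coda /∅/ ok; σ2 onset /b/, coda /∅/ ok → phonotactically legal
/jmusw/ — violates constraint 4: syllable 1 coda /sw/ has 2 consonants (> 1) → phonotactically illegal
/nnil/ — violates constraint 2: adjacent identical consonants /nn/ → phonotactically illegal
/fmsik/ — violates constraint 1: syllable 1 onset /fms/ has 3 consonants (> 2) → phonotactically illegal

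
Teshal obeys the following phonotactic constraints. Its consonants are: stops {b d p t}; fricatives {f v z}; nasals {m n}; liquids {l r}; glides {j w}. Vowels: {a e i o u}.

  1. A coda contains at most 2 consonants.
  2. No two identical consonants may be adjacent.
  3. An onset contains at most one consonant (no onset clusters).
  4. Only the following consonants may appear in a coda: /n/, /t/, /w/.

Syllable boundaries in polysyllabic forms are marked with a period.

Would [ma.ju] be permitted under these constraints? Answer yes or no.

[ma.ju] — σ1 onset /m/, coda /∅/ ok; σ2 onset /j/, coda /∅/ ok → permitted

yes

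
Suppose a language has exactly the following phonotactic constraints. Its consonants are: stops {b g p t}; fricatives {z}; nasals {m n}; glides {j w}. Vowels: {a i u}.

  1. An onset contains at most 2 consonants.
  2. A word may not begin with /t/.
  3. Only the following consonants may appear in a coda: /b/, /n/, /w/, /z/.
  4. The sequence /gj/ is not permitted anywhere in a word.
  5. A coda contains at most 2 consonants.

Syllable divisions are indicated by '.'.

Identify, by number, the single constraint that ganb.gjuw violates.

ganb.gjuw: contains banned sequence /gj/.
This is a violation of constraint 4: "The sequence /gj/ is not permitted anywhere in a word."
The remaining constraints (1, 2, 3, 5) are satisfied.

4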